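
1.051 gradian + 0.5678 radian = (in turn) 1 gradian = 0.015707963 rad, so 1.051 gradian = 1.051 * 0.015707963 = 0.016509069 rad. 0.5678 radian = 0.5678 rad. Sum: 0.016509069 + 0.5678 = 0.58430907 rad. 1 turn = 6.2831853 rad, so 0.58430907 rad = 0.58430907 / 6.2831853 = 0.092995677 turn ≈ 0.093 turn (4 s.f.). Final answer: 0.093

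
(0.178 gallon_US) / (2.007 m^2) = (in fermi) 1 gallon_US = 0.0037854118 m^3, so 0.178 gallon_US = 0.178 * 0.0037854118 = 0.0006738033 m^3. 2.007 m^2 is already in m^2. Combine: 0.0006738033 m^3 / 2.007 m^2 = 0.00033572661 m. 1 fermi = 1e-15 m, so 0.00033572661 m = 0.00033572661 / 1e-15 = 3.3572661e+11 fermi ≈ 3.357e+11 fermi (4 s.f.). Final answer: 3.357e+11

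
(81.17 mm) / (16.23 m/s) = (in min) 1 mm = 0.001 m, so 81.17 mm = 81.17 * 0.001 = 0.08117 m. 16.23 m/s is already in m/s. Combine: 0.08117 m / 16.23 m/s = 0.0050012323 s. 1 min = 60 s, so 0.0050012323 s = 0.0050012323 / 60 = 8.3353871e-05 min ≈ 8.335e-05 min (4 s.f.). Final answer: 8.335e-05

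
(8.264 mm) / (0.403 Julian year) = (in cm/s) 6.498e-08. Check: 1 mm = 0.001 m, so 8.264 mm = 8.264 * 0.001 = 0.008264 m. 1 Julian year = 31557600 s, so 0.403 Julian year = 0.403 * 31557600 = 12717713 s. Combine: 0.008264 m / 12717713 s = 6.4980238e-10 m/s. 1 cm/s = 0.01 m/s, so 6.4980238e-10 m/s = 6.4980238e-10 / 0.01 = 6.4980238e-08 cm/s ≈ 6.498e-08 cm/s (4 s.f.).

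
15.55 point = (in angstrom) 1 point = 0.00035277778 m, so 15.55 point = 15.55 * 0.00035277778 = 0.0054856944 m. 1 angstrom = 1e-10 m, so 0.0054856944 m = 0.0054856944 / 1e-10 = 54856944 angstrom ≈ 5.486e+07 angstrom (4 s.f.). Final answer: 5.486e+07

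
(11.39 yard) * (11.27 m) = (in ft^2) 1 yard = 0.9144 m, so 11.39 yard = 11.39 * 0.9144 = 10.415016 m. 11.27 m is already in m. Combine: 10.415016 m * 11.27 m = 117.37723 m^2. 1 ft^2 = 0.09290304 m^2, so 117.37723 m^2 = 117.37723 / 0.09290304 = 1263.438 ft^2 ≈ 1263 ft^2 (4 s.f.). Final answer: 1263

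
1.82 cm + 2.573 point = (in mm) 19.11. Check: 1 cm = 0.01 m, so 1.82 cm = 1.82 * 0.01 = 0.0182 m. 1 point = 0.00035277778 m, so 2.573 point = 2.573 * 0.00035277778 = 0.00090769722 m. Sum: 0.0182 + 0.00090769722 = 0.019107697 m. 1 mm = 0.001 m, so 0.019107697 m = 0.019107697 / 0.001 = 19.107697 mm ≈ 19.11 mm (4 s.f.).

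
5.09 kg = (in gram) 5090. Check: 1 gram = 0.001 kg, so 5.09 kg = 5.09 / 0.001 = 5090 gram.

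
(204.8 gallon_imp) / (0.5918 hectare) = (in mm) 1 gallon_imp = 0.00454609 m^3, so 204.8 gallon_imp = 204.8 * 0.00454609 = 0.93103923 m^3. 1 hectare = 10000 m^2, so 0.5918 hectare = 0.5918 * 10000 = 5918 m^2. Combine: 0.93103923 m^3 / 5918 m^2 = 0.00015732329 m. 1 mm = 0.001 m, so 0.00015732329 m = 0.00015732329 / 0.001 = 0.15732329 mm ≈ 0.1573 mm (4 s.f.). Final answer: 0.1573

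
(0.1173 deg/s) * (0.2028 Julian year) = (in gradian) 1 deg/s = 0.017453293 rad/s, so 0.1173 deg/s = 0.1173 * 0.017453293 = 0.0020472712 rad/s. 1 Julian year = 31557600 s, so 0.2028 Julian year = 0.2028 * 31557600 = 6399881.3 s. Combine: 0.0020472712 rad/s * 6399881.3 s = 13102.293 rad. 1 gradian = 0.015707963 rad, so 13102.293 rad = 13102.293 / 0.015707963 = 834117.86 gradian ≈ 8.341e+05 gradian (4 s.f.). Final answer: 8.341e+05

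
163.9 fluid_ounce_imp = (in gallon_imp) 1 fluid_ounce_imp = 2.8413063e-05 m^3, so 163.9 fluid_ounce_imp = 163.9 * 2.8413063e-05 = 0.0046569009 m^3. 1 gallon_imp = 0.00454609 m^3, so 0.0046569009 m^3 = 0.0046569009 / 0.00454609 = 1.024375 gallon_imp ≈ 1.024 gallon_imp (4 s.f.). Final answer: 1.024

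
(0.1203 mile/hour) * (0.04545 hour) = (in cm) 879.9. Check: 1 mile/hour = 0.44704 m/s, so 0.1203 mile/hour = 0.1203 * 0.44704 = 0.053778912 m/s. 1 hour = 3600 s, so 0.04545 hour = 0.04545 * 3600 = 163.62 s. Combine: 0.053778912 m/s * 163.62 s = 8.7993056 m. 1 cm = 0.01 m, so 8.7993056 m = 8.7993056 / 0.01 = 879.93056 cm ≈ 879.9 cm (4 s.f.).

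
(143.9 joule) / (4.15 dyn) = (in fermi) 3.467e+21. Check: 143.9 joule = 143.9 J. 1 dyn = 1e-05 N, so 4.15 dyn = 4.15 * 1e-05 = 4.15e-05 N. Combine: 143.9 J / 4.15e-05 N = 3467469.9 m. 1 fermi = 1e-15 m, so 3467469.9 m = 3467469.9 / 1e-15 = 3.4674699e+21 fermi ≈ 3.467e+21 fermi (4 s.f.).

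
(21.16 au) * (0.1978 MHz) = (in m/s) 6.261e+17. Check: 1 au = 1.4959787e+11 m, so 21.16 au = 21.16 * 1.4959787e+11 = 3.1654909e+12 m. 1 MHz = 1000000 Hz, so 0.1978 MHz = 0.1978 * 1000000 = 197800 Hz. Combine: 3.1654909e+12 m * 197800 Hz = 6.2613411e+17 m/s. Result: 6.2613411e+17 m/s ≈ 6.261e+17 m/s (4 s.f.).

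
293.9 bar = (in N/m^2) 2.939e+07. Check: 1 bar = 100000 Pa, so 293.9 bar = 293.9 * 100000 = 29390000 Pa. 29390000 Pa = 29390000 N/m^2 ≈ 2.939e+07 N/m^2 (4 s.f.).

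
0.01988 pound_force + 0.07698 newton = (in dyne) 1.654e+04. Check: 1 pound_force = 4.4482216 N, so 0.01988 pound_force = 0.01988 * 4.4482216 = 0.088430646 N. 0.07698 newton = 0.07698 N. Sum: 0.088430646 + 0.07698 = 0.16541065 N. 1 dyne = 1e-05 N, so 0.16541065 N = 0.16541065 / 1e-05 = 16541.065 dyne ≈ 1.654e+04 dyne (4 s.f.).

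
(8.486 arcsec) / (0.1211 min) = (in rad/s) 1 arcsec = 4.8481368e-06 rad, so 8.486 arcsec = 8.486 * 4.8481368e-06 = 4.1141289e-05 rad. 1 min = 60 s, so 0.1211 min = 0.1211 * 60 = 7.266 s. Combine: 4.1141289e-05 rad / 7.266 s = 5.6621647e-06 rad/s. Result: 5.6621647e-06 rad/s ≈ 5.662e-06 rad/s (4 s.f.). Final answer: 5.662e-06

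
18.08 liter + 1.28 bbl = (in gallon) 1 liter = 0.001 m^3, so 18.08 liter = 18.08 * 0.001 = 0.01808 m^3. 1 bbl = 0.15898729 m^3, so 1.28 bbl = 1.28 * 0.15898729 = 0.20350374 m^3. Sum: 0.01808 + 0.20350374 = 0.22158374 m^3. 1 gallon = 0.0037854118 m^3, so 0.22158374 m^3 = 0.22158374 / 0.0037854118 = 58.536231 gallon ≈ 58.54 gallon (4 s.f.). Final answer: 58.54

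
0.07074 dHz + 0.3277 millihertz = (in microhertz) 7402. Check: 1 dHz = 0.1 Hz, so 0.07074 dHz = 0.07074 * 0.1 = 0.007074 Hz. 1 millihertz = 0.001 Hz, so 0.3277 millihertz = 0.3277 * 0.001 = 0.0003277 Hz. Sum: 0.007074 + 0.0003277 = 0.0074017 Hz. 1 microhertz = 1e-06 Hz, so 0.0074017 Hz = 0.0074017 / 1e-06 = 7401.7 microhertz ≈ 7402 microhertz (4 s.f.).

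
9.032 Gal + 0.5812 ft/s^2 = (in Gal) 26.75. Check: 1 Gal = 0.01 m/s^2, so 9.032 Gal = 9.032 * 0.01 = 0.09032 m/s^2. 1 ft/s^2 = 0.3048 m/s^2, so 0.5812 ft/s^2 = 0.5812 * 0.3048 = 0.17714976 m/s^2. Sum: 0.09032 + 0.17714976 = 0.26746976 m/s^2. 1 Gal = 0.01 m/s^2, so 0.26746976 m/s^2 = 0.26746976 / 0.01 = 26.746976 Gal ≈ 26.75 Gal (4 s.f.).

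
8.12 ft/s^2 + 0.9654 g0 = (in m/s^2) 1 ft/s^2 = 0.3048 m/s^2, so 8.12 ft/s^2 = 8.12 * 0.3048 = 2.474976 m/s^2. 1 g0 = 9.80665 m/s^2, so 0.9654 g0 = 0.9654 * 9.80665 = 9.4673399 m/s^2. Sum: 2.474976 + 9.4673399 = 11.942316 m/s^2. Result: 11.942316 m/s^2 ≈ 11.94 m/s^2 (4 s.f.). Final answer: 11.94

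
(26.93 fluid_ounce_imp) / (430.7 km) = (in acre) 1 fluid_ounce_imp = 2.8413063e-05 m^3, so 26.93 fluid_ounce_imp = 26.93 * 2.8413063e-05 = 0.00076516377 m^3. 1 km = 1000 m, so 430.7 km = 430.7 * 1000 = 430700 m. Combine: 0.00076516377 m^3 / 430700 m = 1.7765586e-09 m^2. 1 acre = 4046.8564 m^2, so 1.7765586e-09 m^2 = 1.7765586e-09 / 4046.8564 = 4.3899718e-13 acre ≈ 4.39e-13 acre (4 s.f.). Final answer: 4.39e-13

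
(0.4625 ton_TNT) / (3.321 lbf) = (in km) 1 ton_TNT = 4.184e+09 J, so 0.4625 ton_TNT = 0.4625 * 4.184e+09 = 1.9351e+09 J. 1 lbf = 4.4482216 N, so 3.321 lbf = 3.321 * 4.4482216 = 14.772544 N. Combine: 1.9351e+09 J / 14.772544 N = 1.3099301e+08 m. 1 km = 1000 m, so 1.3099301e+08 m = 1.3099301e+08 / 1000 = 130993.01 km ≈ 1.31e+05 km (4 s.f.). Final answer: 1.31e+05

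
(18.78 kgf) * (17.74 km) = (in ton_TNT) 1 kgf = 9.80665 N, so 18.78 kgf = 18.78 * 9.80665 = 184.16889 N. 1 km = 1000 m, so 17.74 km = 17.74 * 1000 = 17740 m. Combine: 184.16889 N * 17740 m = 3267156.1 J. 1 ton_TNT = 4.184e+09 J, so 3267156.1 J = 3267156.1 / 4.184e+09 = 0.00078086904 ton_TNT ≈ 0.0007809 ton_TNT (4 s.f.). Final answer: 0.0007809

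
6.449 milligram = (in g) 1 milligram = 1e-06 kg, so 6.449 milligram = 6.449 * 1e-06 = 6.449e-06 kg. 1 g = 0.001 kg, so 6.449e-06 kg = 6.449e-06 / 0.001 = 0.006449 g. Final answer: 0.006449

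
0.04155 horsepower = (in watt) 1 horsepower = 745.69987 W, so 0.04155 horsepower = 0.04155 * 745.69987 = 30.98383 W. 30.98383 W = 30.98383 watt ≈ 30.98 watt (4 s.f.). Final answer: 30.98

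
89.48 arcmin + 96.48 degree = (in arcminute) 1 arcmin = 0.00029088821 rad, so 89.48 arcmin = 89.48 * 0.00029088821 = 0.026028677 rad. 1 degree = 0.017453293 rad, so 96.48 degree = 96.48 * 0.017453293 = 1.6838937 rad. Sum: 0.026028677 + 1.6838937 = 1.7099223 rad. 1 arcminute = 0.00029088821 rad, so 1.7099223 rad = 1.7099223 / 0.00029088821 = 5878.28 arcminute ≈ 5878 arcminute (4 s.f.). Final answer: 5878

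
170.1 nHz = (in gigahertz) 1 nHz = 1e-09 Hz, so 170.1 nHz = 170.1 * 1e-09 = 1.701e-07 Hz. 1 gigahertz = 1e+09 Hz, so 1.701e-07 Hz = 1.701e-07 / 1e+09 = 1.701e-16 gigahertz. Final answer: 1.701e-16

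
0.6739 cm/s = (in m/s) 1 cm/s = 0.01 m/s, so 0.6739 cm/s = 0.6739 * 0.01 = 0.006739 m/s. Result: 0.006739 m/s. Final answer: 0.006739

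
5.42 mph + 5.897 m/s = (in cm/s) 832. Check: 1 mph = 0.44704 m/s, so 5.42 mph = 5.42 * 0.44704 = 2.4229568 m/s. 5.897 m/s is already in m/s. Sum: 2.4229568 + 5.897 = 8.3199568 m/s. 1 cm/s = 0.01 m/s, so 8.3199568 m/s = 8.3199568 / 0.01 = 831.99568 cm/s ≈ 832 cm/s (4 s.f.).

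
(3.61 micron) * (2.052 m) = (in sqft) 1 micron = 1e-06 m, so 3.61 micron = 3.61 * 1e-06 = 3.61e-06 m. 2.052 m is already in m. Combine: 3.61e-06 m * 2.052 m = 7.40772e-06 m^2. 1 sqft = 0.09290304 m^2, so 7.40772e-06 m^2 = 7.40772e-06 / 0.09290304 = 7.9736034e-05 sqft ≈ 7.974e-05 sqft (4 s.f.). Final answer: 7.974e-05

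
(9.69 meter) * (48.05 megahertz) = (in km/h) 1.676e+09. Check: 9.69 meter = 9.69 m. 1 megahertz = 1000000 Hz, so 48.05 megahertz = 48.05 * 1000000 = 48050000 Hz. Combine: 9.69 m * 48050000 Hz = 4.656045e+08 m/s. 1 km/h = 0.27777778 m/s, so 4.656045e+08 m/s = 4.656045e+08 / 0.27777778 = 1.6761762e+09 km/h ≈ 1.676e+09 km/h (4 s.f.).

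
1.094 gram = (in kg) 1 gram = 0.001 kg, so 1.094 gram = 1.094 * 0.001 = 0.001094 kg. Result: 0.001094 kg. Final answer: 0.001094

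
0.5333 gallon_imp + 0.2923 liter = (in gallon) 1 gallon_imp = 0.00454609 m^3, so 0.5333 gallon_imp = 0.5333 * 0.00454609 = 0.0024244298 m^3. 1 liter = 0.001 m^3, so 0.2923 liter = 0.2923 * 0.001 = 0.0002923 m^3. Sum: 0.0024244298 + 0.0002923 = 0.0027167298 m^3. 1 gallon = 0.0037854118 m^3, so 0.0027167298 m^3 = 0.0027167298 / 0.0037854118 = 0.71768409 gallon ≈ 0.7177 gallon (4 s.f.). Final answer: 0.7177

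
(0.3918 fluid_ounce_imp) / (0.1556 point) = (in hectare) 1 fluid_ounce_imp = 2.8413063e-05 m^3, so 0.3918 fluid_ounce_imp = 0.3918 * 2.8413063e-05 = 1.1132238e-05 m^3. 1 point = 0.00035277778 m, so 0.1556 point = 0.1556 * 0.00035277778 = 5.4892222e-05 m. Combine: 1.1132238e-05 m^3 / 5.4892222e-05 m = 0.20280173 m^2. 1 hectare = 10000 m^2, so 0.20280173 m^2 = 0.20280173 / 10000 = 2.0280173e-05 hectare ≈ 2.028e-05 hectare (4 s.f.). Final answer: 2.028e-05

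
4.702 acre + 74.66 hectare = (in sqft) 8.241e+06. Check: 1 acre = 4046.8564 m^2, so 4.702 acre = 4.702 * 4046.8564 = 19028.319 m^2. 1 hectare = 10000 m^2, so 74.66 hectare = 74.66 * 10000 = 746600 m^2. Sum: 19028.319 + 746600 = 765628.32 m^2. 1 sqft = 0.09290304 m^2, so 765628.32 m^2 = 765628.32 / 0.09290304 = 8241154.6 sqft ≈ 8.241e+06 sqft (4 s.f.).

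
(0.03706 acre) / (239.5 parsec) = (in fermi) 0.02029. Check: 1 acre = 4046.8564 m^2, so 0.03706 acre = 0.03706 * 4046.8564 = 149.9765 m^2. 1 parsec = 3.0856776e+16 m, so 239.5 parsec = 239.5 * 3.0856776e+16 = 7.3901978e+18 m. Combine: 149.9765 m^2 / 7.3901978e+18 m = 2.0293976e-17 m. 1 fermi = 1e-15 m, so 2.0293976e-17 m = 2.0293976e-17 / 1e-15 = 0.020293976 fermi ≈ 0.02029 fermi (4 s.f.).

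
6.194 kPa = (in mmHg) 46.46. Check: 1 kPa = 1000 Pa, so 6.194 kPa = 6.194 * 1000 = 6194 Pa. 1 mmHg = 133.32237 Pa, so 6194 Pa = 6194 / 133.32237 = 46.458821 mmHg ≈ 46.46 mmHg (4 s.f.).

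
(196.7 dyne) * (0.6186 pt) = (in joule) 4.293e-07. Check: 1 dyne = 1e-05 N, so 196.7 dyne = 196.7 * 1e-05 = 0.001967 N. 1 pt = 0.00035277778 m, so 0.6186 pt = 0.6186 * 0.00035277778 = 0.00021822833 m. Combine: 0.001967 N * 0.00021822833 m = 4.2925513e-07 J. 4.2925513e-07 J = 4.2925513e-07 joule ≈ 4.293e-07 joule (4 s.f.).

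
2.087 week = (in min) 2.104e+04. Check: 1 week = 604800 s, so 2.087 week = 2.087 * 604800 = 1262217.6 s. 1 min = 60 s, so 1262217.6 s = 1262217.6 / 60 = 21036.96 min ≈ 2.104e+04 min (4 s.f.).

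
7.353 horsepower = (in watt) 1 horsepower = 745.69987 W, so 7.353 horsepower = 7.353 * 745.69987 = 5483.1312 W. 5483.1312 W = 5483.1312 watt ≈ 5483 watt (4 s.f.). Final answer: 5483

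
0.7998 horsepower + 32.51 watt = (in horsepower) 0.8434. Check: 1 horsepower = 745.69987 W, so 0.7998 horsepower = 0.7998 * 745.69987 = 596.41076 W. 32.51 watt = 32.51 W. Sum: 596.41076 + 32.51 = 628.92076 W. 1 horsepower = 745.69987 W, so 628.92076 W = 628.92076 / 745.69987 = 0.84339663 horsepower ≈ 0.8434 horsepower (4 s.f.).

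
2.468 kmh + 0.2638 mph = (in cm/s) 1 kmh = 0.27777778 m/s, so 2.468 kmh = 2.468 * 0.27777778 = 0.68555556 m/s. 1 mph = 0.44704 m/s, so 0.2638 mph = 0.2638 * 0.44704 = 0.11792915 m/s. Sum: 0.68555556 + 0.11792915 = 0.80348471 m/s. 1 cm/s = 0.01 m/s, so 0.80348471 m/s = 0.80348471 / 0.01 = 80.348471 cm/s ≈ 80.35 cm/s (4 s.f.). Final answer: 80.35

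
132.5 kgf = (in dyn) 1.299e+08. Check: 1 kgf = 9.80665 N, so 132.5 kgf = 132.5 * 9.80665 = 1299.3811 N. 1 dyn = 1e-05 N, so 1299.3811 N = 1299.3811 / 1e-05 = 1.2993811e+08 dyn ≈ 1.299e+08 dyn (4 s.f.).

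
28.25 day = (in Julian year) 0.07734. Check: 1 day = 86400 s, so 28.25 day = 28.25 * 86400 = 2440800 s. 1 Julian year = 31557600 s, so 2440800 s = 2440800 / 31557600 = 0.077344285 Julian year ≈ 0.07734 Julian year (4 s.f.).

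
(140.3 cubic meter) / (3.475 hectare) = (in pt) 11.44. Check: 140.3 cubic meter = 140.3 m^3. 1 hectare = 10000 m^2, so 3.475 hectare = 3.475 * 10000 = 34750 m^2. Combine: 140.3 m^3 / 34750 m^2 = 0.0040374101 m. 1 pt = 0.00035277778 m, so 0.0040374101 m = 0.0040374101 / 0.00035277778 = 11.444627 pt ≈ 11.44 pt (4 s.f.).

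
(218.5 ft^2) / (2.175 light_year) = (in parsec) 1 ft^2 = 0.09290304 m^2, so 218.5 ft^2 = 218.5 * 0.09290304 = 20.299314 m^2. 1 light_year = 9.4607305e+15 m, so 2.175 light_year = 2.175 * 9.4607305e+15 = 2.0577089e+16 m. Combine: 20.299314 m^2 / 2.0577089e+16 m = 9.8650079e-16 m. 1 parsec = 3.0856776e+16 m, so 9.8650079e-16 m = 9.8650079e-16 / 3.0856776e+16 = 3.1970313e-32 parsec ≈ 3.197e-32 parsec (4 s.f.). Final answer: 3.197e-32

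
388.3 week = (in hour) 1 week = 604800 s, so 388.3 week = 388.3 * 604800 = 2.3484384e+08 s. 1 hour = 3600 s, so 2.3484384e+08 s = 2.3484384e+08 / 3600 = 65234.4 hour ≈ 6.523e+04 hour (4 s.f.). Final answer: 6.523e+04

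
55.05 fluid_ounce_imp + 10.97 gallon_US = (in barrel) 0.271. Check: 1 fluid_ounce_imp = 2.8413063e-05 m^3, so 55.05 fluid_ounce_imp = 55.05 * 2.8413063e-05 = 0.0015641391 m^3. 1 gallon_US = 0.0037854118 m^3, so 10.97 gallon_US = 10.97 * 0.0037854118 = 0.041525967 m^3. Sum: 0.0015641391 + 0.041525967 = 0.043090106 m^3. 1 barrel = 0.15898729 m^3, so 0.043090106 m^3 = 0.043090106 / 0.15898729 = 0.27102862 barrel ≈ 0.271 barrel (4 s.f.).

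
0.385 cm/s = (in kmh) 1 cm/s = 0.01 m/s, so 0.385 cm/s = 0.385 * 0.01 = 0.00385 m/s. 1 kmh = 0.27777778 m/s, so 0.00385 m/s = 0.00385 / 0.27777778 = 0.01386 kmh. Final answer: 0.01386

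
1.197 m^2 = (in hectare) 1 hectare = 10000 m^2, so 1.197 m^2 = 1.197 / 10000 = 0.0001197 hectare. Final answer: 0.0001197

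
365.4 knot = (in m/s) 1 knot = 0.51444444 m/s, so 365.4 knot = 365.4 * 0.51444444 = 187.978 m/s. Result: 187.978 m/s ≈ 188 m/s (4 s.f.). Final answer: 188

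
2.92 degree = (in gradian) 1 degree = 0.017453293 rad, so 2.92 degree = 2.92 * 0.017453293 = 0.050963614 rad. 1 gradian = 0.015707963 rad, so 0.050963614 rad = 0.050963614 / 0.015707963 = 3.2444444 gradian ≈ 3.244 gradian (4 s.f.). Final answer: 3.244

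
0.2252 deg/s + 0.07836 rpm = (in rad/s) 1 deg/s = 0.017453293 rad/s, so 0.2252 deg/s = 0.2252 * 0.017453293 = 0.0039304815 rad/s. 1 rpm = 0.10471976 rad/s, so 0.07836 rpm = 0.07836 * 0.10471976 = 0.00820584 rad/s. Sum: 0.0039304815 + 0.00820584 = 0.012136321 rad/s. Result: 0.012136321 rad/s ≈ 0.01214 rad/s (4 s.f.). Final answer: 0.01214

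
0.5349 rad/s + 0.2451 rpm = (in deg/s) 32.12. Check: 0.5349 rad/s is already in rad/s. 1 rpm = 0.10471976 rad/s, so 0.2451 rpm = 0.2451 * 0.10471976 = 0.025666812 rad/s. Sum: 0.5349 + 0.025666812 = 0.56056681 rad/s. 1 deg/s = 0.017453293 rad/s, so 0.56056681 rad/s = 0.56056681 / 0.017453293 = 32.118112 deg/s ≈ 32.12 deg/s (4 s.f.).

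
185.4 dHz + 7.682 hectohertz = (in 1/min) 4.72e+04. Check: 1 dHz = 0.1 Hz, so 185.4 dHz = 185.4 * 0.1 = 18.54 Hz. 1 hectohertz = 100 Hz, so 7.682 hectohertz = 7.682 * 100 = 768.2 Hz. Sum: 18.54 + 768.2 = 786.74 Hz. 1 1/min = 0.016666667 Hz, so 786.74 Hz = 786.74 / 0.016666667 = 47204.4 1/min ≈ 4.72e+04 1/min (4 s.f.).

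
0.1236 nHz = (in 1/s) 1.236e-10. Check: 1 nHz = 1e-09 Hz, so 0.1236 nHz = 0.1236 * 1e-09 = 1.236e-10 Hz. 1.236e-10 Hz = 1.236e-10 1/s.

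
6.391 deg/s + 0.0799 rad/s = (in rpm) 1.828. Check: 1 deg/s = 0.017453293 rad/s, so 6.391 deg/s = 6.391 * 0.017453293 = 0.11154399 rad/s. 0.0799 rad/s is already in rad/s. Sum: 0.11154399 + 0.0799 = 0.19144399 rad/s. 1 rpm = 0.10471976 rad/s, so 0.19144399 rad/s = 0.19144399 / 0.10471976 = 1.8281555 rpm ≈ 1.828 rpm (4 s.f.).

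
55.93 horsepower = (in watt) 1 horsepower = 745.69987 W, so 55.93 horsepower = 55.93 * 745.69987 = 41706.994 W. 41706.994 W = 41706.994 watt ≈ 4.171e+04 watt (4 s.f.). Final answer: 4.171e+04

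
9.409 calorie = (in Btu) 0.03731. Check: 1 calorie = 4.184 J, so 9.409 calorie = 9.409 * 4.184 = 39.367256 J. 1 Btu = 1055.0559 J, so 39.367256 J = 39.367256 / 1055.0559 = 0.037312959 Btu ≈ 0.03731 Btu (4 s.f.).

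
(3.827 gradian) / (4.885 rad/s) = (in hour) 1 gradian = 0.015707963 rad, so 3.827 gradian = 3.827 * 0.015707963 = 0.060114375 rad. 4.885 rad/s is already in rad/s. Combine: 0.060114375 rad / 4.885 rad/s = 0.012305911 s. 1 hour = 3600 s, so 0.012305911 s = 0.012305911 / 3600 = 3.4183086e-06 hour ≈ 3.418e-06 hour (4 s.f.). Final answer: 3.418e-06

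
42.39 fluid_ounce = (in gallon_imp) 0.2758. Check: 1 fluid_ounce = 2.957353e-05 m^3, so 42.39 fluid_ounce = 42.39 * 2.957353e-05 = 0.0012536219 m^3. 1 gallon_imp = 0.00454609 m^3, so 0.0012536219 m^3 = 0.0012536219 / 0.00454609 = 0.27575827 gallon_imp ≈ 0.2758 gallon_imp (4 s.f.).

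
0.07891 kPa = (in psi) 0.01144. Check: 1 kPa = 1000 Pa, so 0.07891 kPa = 0.07891 * 1000 = 78.91 Pa. 1 psi = 6894.7573 Pa, so 78.91 Pa = 78.91 / 6894.7573 = 0.011444928 psi ≈ 0.01144 psi (4 s.f.).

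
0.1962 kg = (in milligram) 1 milligram = 1e-06 kg, so 0.1962 kg = 0.1962 / 1e-06 = 196200 milligram ≈ 1.962e+05 milligram (4 s.f.). Final answer: 1.962e+05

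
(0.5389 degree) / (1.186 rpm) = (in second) 0.07573. Check: 1 degree = 0.017453293 rad, so 0.5389 degree = 0.5389 * 0.017453293 = 0.0094055793 rad. 1 rpm = 0.10471976 rad/s, so 1.186 rpm = 1.186 * 0.10471976 = 0.12419763 rad/s. Combine: 0.0094055793 rad / 0.12419763 rad/s = 0.075730748 s. 0.075730748 s = 0.075730748 second ≈ 0.07573 second (4 s.f.).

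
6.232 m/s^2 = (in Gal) 1 Gal = 0.01 m/s^2, so 6.232 m/s^2 = 6.232 / 0.01 = 623.2 Gal. Final answer: 623.2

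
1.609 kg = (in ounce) 1 ounce = 0.028349523 kg, so 1.609 kg = 1.609 / 0.028349523 = 56.755805 ounce ≈ 56.76 ounce (4 s.f.). Final answer: 56.76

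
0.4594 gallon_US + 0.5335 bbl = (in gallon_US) 22.87. Check: 1 gallon_US = 0.0037854118 m^3, so 0.4594 gallon_US = 0.4594 * 0.0037854118 = 0.0017390182 m^3. 1 bbl = 0.15898729 m^3, so 0.5335 bbl = 0.5335 * 0.15898729 = 0.084819722 m^3. Sum: 0.0017390182 + 0.084819722 = 0.08655874 m^3. 1 gallon_US = 0.0037854118 m^3, so 0.08655874 m^3 = 0.08655874 / 0.0037854118 = 22.8664 gallon_US ≈ 22.87 gallon_US (4 s.f.).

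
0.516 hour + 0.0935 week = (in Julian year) 0.001851. Check: 1 hour = 3600 s, so 0.516 hour = 0.516 * 3600 = 1857.6 s. 1 week = 604800 s, so 0.0935 week = 0.0935 * 604800 = 56548.8 s. Sum: 1857.6 + 56548.8 = 58406.4 s. 1 Julian year = 31557600 s, so 58406.4 s = 58406.4 / 31557600 = 0.0018507871 Julian year ≈ 0.001851 Julian year (4 s.f.).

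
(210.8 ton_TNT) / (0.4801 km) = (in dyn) 1.837e+14. Check: 1 ton_TNT = 4.184e+09 J, so 210.8 ton_TNT = 210.8 * 4.184e+09 = 8.819872e+11 J. 1 km = 1000 m, so 0.4801 km = 0.4801 * 1000 = 480.1 m. Combine: 8.819872e+11 J / 480.1 m = 1.8370906e+09 N. 1 dyn = 1e-05 N, so 1.8370906e+09 N = 1.8370906e+09 / 1e-05 = 1.8370906e+14 dyn ≈ 1.837e+14 dyn (4 s.f.).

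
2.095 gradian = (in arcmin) 1 gradian = 0.015707963 rad, so 2.095 gradian = 2.095 * 0.015707963 = 0.032908183 rad. 1 arcmin = 0.00029088821 rad, so 0.032908183 rad = 0.032908183 / 0.00029088821 = 113.13 arcmin ≈ 113.1 arcmin (4 s.f.). Final answer: 113.1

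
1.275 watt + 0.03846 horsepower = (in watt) 1.275 watt = 1.275 W. 1 horsepower = 745.69987 W, so 0.03846 horsepower = 0.03846 * 745.69987 = 28.679617 W. Sum: 1.275 + 28.679617 = 29.954617 W. 29.954617 W = 29.954617 watt ≈ 29.95 watt (4 s.f.). Final answer: 29.95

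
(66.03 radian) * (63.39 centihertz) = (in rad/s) 66.03 radian = 66.03 rad. 1 centihertz = 0.01 Hz, so 63.39 centihertz = 63.39 * 0.01 = 0.6339 Hz. Combine: 66.03 rad * 0.6339 Hz = 41.856417 rad/s. Result: 41.856417 rad/s ≈ 41.86 rad/s (4 s.f.). Final answer: 41.86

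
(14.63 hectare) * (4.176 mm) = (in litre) 6.109e+05. Check: 1 hectare = 10000 m^2, so 14.63 hectare = 14.63 * 10000 = 146300 m^2. 1 mm = 0.001 m, so 4.176 mm = 4.176 * 0.001 = 0.004176 m. Combine: 146300 m^2 * 0.004176 m = 610.9488 m^3. 1 litre = 0.001 m^3, so 610.9488 m^3 = 610.9488 / 0.001 = 610948.8 litre ≈ 6.109e+05 litre (4 s.f.).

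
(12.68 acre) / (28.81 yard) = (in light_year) 1 acre = 4046.8564 m^2, so 12.68 acre = 12.68 * 4046.8564 = 51314.139 m^2. 1 yard = 0.9144 m, so 28.81 yard = 28.81 * 0.9144 = 26.343864 m. Combine: 51314.139 m^2 / 26.343864 m = 1947.8593 m. 1 light_year = 9.4607305e+15 m, so 1947.8593 m = 1947.8593 / 9.4607305e+15 = 2.0588889e-13 light_year ≈ 2.059e-13 light_year (4 s.f.). Final answer: 2.059e-13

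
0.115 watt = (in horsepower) 0.115 watt = 0.115 W. 1 horsepower = 745.69987 W, so 0.115 W = 0.115 / 745.69987 = 0.00015421754 horsepower ≈ 0.0001542 horsepower (4 s.f.). Final answer: 0.0001542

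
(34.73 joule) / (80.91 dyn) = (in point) 34.73 joule = 34.73 J. 1 dyn = 1e-05 N, so 80.91 dyn = 80.91 * 1e-05 = 0.0008091 N. Combine: 34.73 J / 0.0008091 N = 42924.237 m. 1 point = 0.00035277778 m, so 42924.237 m = 42924.237 / 0.00035277778 = 1.21675e+08 point ≈ 1.217e+08 point (4 s.f.). Final answer: 1.217e+08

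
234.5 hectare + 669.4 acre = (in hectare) 1 hectare = 10000 m^2, so 234.5 hectare = 234.5 * 10000 = 2345000 m^2. 1 acre = 4046.8564 m^2, so 669.4 acre = 669.4 * 4046.8564 = 2708965.7 m^2. Sum: 2345000 + 2708965.7 = 5053965.7 m^2. 1 hectare = 10000 m^2, so 5053965.7 m^2 = 5053965.7 / 10000 = 505.39657 hectare ≈ 505.4 hectare (4 s.f.). Final answer: 505.4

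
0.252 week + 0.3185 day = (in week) 0.2975. Check: 1 week = 604800 s, so 0.252 week = 0.252 * 604800 = 152409.6 s. 1 day = 86400 s, so 0.3185 day = 0.3185 * 86400 = 27518.4 s. Sum: 152409.6 + 27518.4 = 179928 s. 1 week = 604800 s, so 179928 s = 179928 / 604800 = 0.2975 week.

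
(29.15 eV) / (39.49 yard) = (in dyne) 1 eV = 1.6021766e-19 J, so 29.15 eV = 29.15 * 1.6021766e-19 = 4.6703449e-18 J. 1 yard = 0.9144 m, so 39.49 yard = 39.49 * 0.9144 = 36.109656 m. Combine: 4.6703449e-18 J / 36.109656 m = 1.2933784e-19 N. 1 dyne = 1e-05 N, so 1.2933784e-19 N = 1.2933784e-19 / 1e-05 = 1.2933784e-14 dyne ≈ 1.293e-14 dyne (4 s.f.). Final answer: 1.293e-14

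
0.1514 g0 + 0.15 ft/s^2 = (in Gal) 1 g0 = 9.80665 m/s^2, so 0.1514 g0 = 0.1514 * 9.80665 = 1.4847268 m/s^2. 1 ft/s^2 = 0.3048 m/s^2, so 0.15 ft/s^2 = 0.15 * 0.3048 = 0.04572 m/s^2. Sum: 1.4847268 + 0.04572 = 1.5304468 m/s^2. 1 Gal = 0.01 m/s^2, so 1.5304468 m/s^2 = 1.5304468 / 0.01 = 153.04468 Gal ≈ 153 Gal (4 s.f.). Final answer: 153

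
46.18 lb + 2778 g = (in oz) 836.9. Check: 1 lb = 0.45359237 kg, so 46.18 lb = 46.18 * 0.45359237 = 20.946896 kg. 1 g = 0.001 kg, so 2778 g = 2778 * 0.001 = 2.778 kg. Sum: 20.946896 + 2.778 = 23.724896 kg. 1 oz = 0.028349523 kg, so 23.724896 kg = 23.724896 / 0.028349523 = 836.87107 oz ≈ 836.9 oz (4 s.f.).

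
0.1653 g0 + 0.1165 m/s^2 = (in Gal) 1 g0 = 9.80665 m/s^2, so 0.1653 g0 = 0.1653 * 9.80665 = 1.6210392 m/s^2. 0.1165 m/s^2 is already in m/s^2. Sum: 1.6210392 + 0.1165 = 1.7375392 m/s^2. 1 Gal = 0.01 m/s^2, so 1.7375392 m/s^2 = 1.7375392 / 0.01 = 173.75392 Gal ≈ 173.8 Gal (4 s.f.). Final answer: 173.8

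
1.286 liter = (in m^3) 0.001286. Check: 1 liter = 0.001 m^3, so 1.286 liter = 1.286 * 0.001 = 0.001286 m^3. Result: 0.001286 m^3.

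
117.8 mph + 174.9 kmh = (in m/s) 101.2. Check: 1 mph = 0.44704 m/s, so 117.8 mph = 117.8 * 0.44704 = 52.661312 m/s. 1 kmh = 0.27777778 m/s, so 174.9 kmh = 174.9 * 0.27777778 = 48.583333 m/s. Sum: 52.661312 + 48.583333 = 101.24465 m/s. Result: 101.24465 m/s ≈ 101.2 m/s (4 s.f.).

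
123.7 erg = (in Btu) 1.172e-08. Check: 1 erg = 1e-07 J, so 123.7 erg = 123.7 * 1e-07 = 1.237e-05 J. 1 Btu = 1055.0559 J, so 1.237e-05 J = 1.237e-05 / 1055.0559 = 1.1724498e-08 Btu ≈ 1.172e-08 Btu (4 s.f.).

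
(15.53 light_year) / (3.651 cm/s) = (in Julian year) 1.275e+11. Check: 1 light_year = 9.4607305e+15 m, so 15.53 light_year = 15.53 * 9.4607305e+15 = 1.4692514e+17 m. 1 cm/s = 0.01 m/s, so 3.651 cm/s = 3.651 * 0.01 = 0.03651 m/s. Combine: 1.4692514e+17 m / 0.03651 m/s = 4.0242439e+18 s. 1 Julian year = 31557600 s, so 4.0242439e+18 s = 4.0242439e+18 / 31557600 = 1.2752059e+11 Julian year ≈ 1.275e+11 Julian year (4 s.f.).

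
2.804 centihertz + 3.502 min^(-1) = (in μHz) 1 centihertz = 0.01 Hz, so 2.804 centihertz = 2.804 * 0.01 = 0.02804 Hz. 1 min^(-1) = 0.016666667 Hz, so 3.502 min^(-1) = 3.502 * 0.016666667 = 0.058366667 Hz. Sum: 0.02804 + 0.058366667 = 0.086406667 Hz. 1 μHz = 1e-06 Hz, so 0.086406667 Hz = 0.086406667 / 1e-06 = 86406.667 μHz ≈ 8.641e+04 μHz (4 s.f.). Final answer: 8.641e+04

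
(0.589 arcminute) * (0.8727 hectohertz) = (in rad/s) 0.01495. Check: 1 arcminute = 0.00029088821 rad, so 0.589 arcminute = 0.589 * 0.00029088821 = 0.00017133315 rad. 1 hectohertz = 100 Hz, so 0.8727 hectohertz = 0.8727 * 100 = 87.27 Hz. Combine: 0.00017133315 rad * 87.27 Hz = 0.014952244 rad/s. Result: 0.014952244 rad/s ≈ 0.01495 rad/s (4 s.f.).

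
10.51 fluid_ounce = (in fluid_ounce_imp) 10.94. Check: 1 fluid_ounce = 2.957353e-05 m^3, so 10.51 fluid_ounce = 10.51 * 2.957353e-05 = 0.0003108178 m^3. 1 fluid_ounce_imp = 2.8413063e-05 m^3, so 0.0003108178 m^3 = 0.0003108178 / 2.8413063e-05 = 10.939257 fluid_ounce_imp ≈ 10.94 fluid_ounce_imp (4 s.f.).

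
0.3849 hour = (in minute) 23.09. Check: 1 hour = 3600 s, so 0.3849 hour = 0.3849 * 3600 = 1385.64 s. 1 minute = 60 s, so 1385.64 s = 1385.64 / 60 = 23.094 minute ≈ 23.09 minute (4 s.f.).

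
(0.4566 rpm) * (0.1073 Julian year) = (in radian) 1.619e+05. Check: 1 rpm = 0.10471976 rad/s, so 0.4566 rpm = 0.4566 * 0.10471976 = 0.04781504 rad/s. 1 Julian year = 31557600 s, so 0.1073 Julian year = 0.1073 * 31557600 = 3386130.5 s. Combine: 0.04781504 rad/s * 3386130.5 s = 161907.96 rad. 161907.96 rad = 161907.96 radian ≈ 1.619e+05 radian (4 s.f.).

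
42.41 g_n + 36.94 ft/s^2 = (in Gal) 1 g_n = 9.80665 m/s^2, so 42.41 g_n = 42.41 * 9.80665 = 415.90003 m/s^2. 1 ft/s^2 = 0.3048 m/s^2, so 36.94 ft/s^2 = 36.94 * 0.3048 = 11.259312 m/s^2. Sum: 415.90003 + 11.259312 = 427.15934 m/s^2. 1 Gal = 0.01 m/s^2, so 427.15934 m/s^2 = 427.15934 / 0.01 = 42715.934 Gal ≈ 4.272e+04 Gal (4 s.f.). Final answer: 4.272e+04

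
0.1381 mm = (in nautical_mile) 1 mm = 0.001 m, so 0.1381 mm = 0.1381 * 0.001 = 0.0001381 m. 1 nautical_mile = 1852 m, so 0.0001381 m = 0.0001381 / 1852 = 7.4568035e-08 nautical_mile ≈ 7.457e-08 nautical_mile (4 s.f.). Final answer: 7.457e-08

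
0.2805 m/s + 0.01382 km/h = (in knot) 0.5527. Check: 0.2805 m/s is already in m/s. 1 km/h = 0.27777778 m/s, so 0.01382 km/h = 0.01382 * 0.27777778 = 0.0038388889 m/s. Sum: 0.2805 + 0.0038388889 = 0.28433889 m/s. 1 knot = 0.51444444 m/s, so 0.28433889 m/s = 0.28433889 / 0.51444444 = 0.55271058 knot ≈ 0.5527 knot (4 s.f.).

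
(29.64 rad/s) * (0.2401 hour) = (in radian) 29.64 rad/s is already in rad/s. 1 hour = 3600 s, so 0.2401 hour = 0.2401 * 3600 = 864.36 s. Combine: 29.64 rad/s * 864.36 s = 25619.63 rad. 25619.63 rad = 25619.63 radian ≈ 2.562e+04 radian (4 s.f.). Final answer: 2.562e+04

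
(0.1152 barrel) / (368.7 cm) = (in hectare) 1 barrel = 0.15898729 m^3, so 0.1152 barrel = 0.1152 * 0.15898729 = 0.018315336 m^3. 1 cm = 0.01 m, so 368.7 cm = 368.7 * 0.01 = 3.687 m. Combine: 0.018315336 m^3 / 3.687 m = 0.0049675444 m^2. 1 hectare = 10000 m^2, so 0.0049675444 m^2 = 0.0049675444 / 10000 = 4.9675444e-07 hectare ≈ 4.968e-07 hectare (4 s.f.). Final answer: 4.968e-07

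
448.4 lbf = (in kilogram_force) 203.4. Check: 1 lbf = 4.4482216 N, so 448.4 lbf = 448.4 * 4.4482216 = 1994.5826 N. 1 kilogram_force = 9.80665 N, so 1994.5826 N = 1994.5826 / 9.80665 = 203.39082 kilogram_force ≈ 203.4 kilogram_force (4 s.f.).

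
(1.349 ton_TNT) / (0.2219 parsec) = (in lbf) 1.853e-07. Check: 1 ton_TNT = 4.184e+09 J, so 1.349 ton_TNT = 1.349 * 4.184e+09 = 5.644216e+09 J. 1 parsec = 3.0856776e+16 m, so 0.2219 parsec = 0.2219 * 3.0856776e+16 = 6.8471186e+15 m. Combine: 5.644216e+09 J / 6.8471186e+15 m = 8.2431989e-07 N. 1 lbf = 4.4482216 N, so 8.2431989e-07 N = 8.2431989e-07 / 4.4482216 = 1.8531448e-07 lbf ≈ 1.853e-07 lbf (4 s.f.).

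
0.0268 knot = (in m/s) 0.01379. Check: 1 knot = 0.51444444 m/s, so 0.0268 knot = 0.0268 * 0.51444444 = 0.013787111 m/s. Result: 0.013787111 m/s ≈ 0.01379 m/s (4 s.f.).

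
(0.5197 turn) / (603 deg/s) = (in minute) 0.005171. Check: 1 turn = 6.2831853 rad, so 0.5197 turn = 0.5197 * 6.2831853 = 3.2653714 rad. 1 deg/s = 0.017453293 rad/s, so 603 deg/s = 603 * 0.017453293 = 10.524335 rad/s. Combine: 3.2653714 rad / 10.524335 rad/s = 0.31026866 s. 1 minute = 60 s, so 0.31026866 s = 0.31026866 / 60 = 0.0051711443 minute ≈ 0.005171 minute (4 s.f.).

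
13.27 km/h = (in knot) 7.165. Check: 1 km/h = 0.27777778 m/s, so 13.27 km/h = 13.27 * 0.27777778 = 3.6861111 m/s. 1 knot = 0.51444444 m/s, so 3.6861111 m/s = 3.6861111 / 0.51444444 = 7.1652268 knot ≈ 7.165 knot (4 s.f.).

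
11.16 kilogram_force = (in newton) 109.4. Check: 1 kilogram_force = 9.80665 N, so 11.16 kilogram_force = 11.16 * 9.80665 = 109.44221 N. 109.44221 N = 109.44221 newton ≈ 109.4 newton (4 s.f.).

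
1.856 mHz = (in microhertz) 1 mHz = 0.001 Hz, so 1.856 mHz = 1.856 * 0.001 = 0.001856 Hz. 1 microhertz = 1e-06 Hz, so 0.001856 Hz = 0.001856 / 1e-06 = 1856 microhertz. Final answer: 1856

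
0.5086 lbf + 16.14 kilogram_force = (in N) 160.5. Check: 1 lbf = 4.4482216 N, so 0.5086 lbf = 0.5086 * 4.4482216 = 2.2623655 N. 1 kilogram_force = 9.80665 N, so 16.14 kilogram_force = 16.14 * 9.80665 = 158.27933 N. Sum: 2.2623655 + 158.27933 = 160.5417 N. Result: 160.5417 N ≈ 160.5 N (4 s.f.).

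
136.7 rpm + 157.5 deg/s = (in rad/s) 1 rpm = 0.10471976 rad/s, so 136.7 rpm = 136.7 * 0.10471976 = 14.315191 rad/s. 1 deg/s = 0.017453293 rad/s, so 157.5 deg/s = 157.5 * 0.017453293 = 2.7488936 rad/s. Sum: 14.315191 + 2.7488936 = 17.064084 rad/s. Result: 17.064084 rad/s ≈ 17.06 rad/s (4 s.f.). Final answer: 17.06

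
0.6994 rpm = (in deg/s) 4.196. Check: 1 rpm = 0.10471976 rad/s, so 0.6994 rpm = 0.6994 * 0.10471976 = 0.073240997 rad/s. 1 deg/s = 0.017453293 rad/s, so 0.073240997 rad/s = 0.073240997 / 0.017453293 = 4.1964 deg/s ≈ 4.196 deg/s (4 s.f.).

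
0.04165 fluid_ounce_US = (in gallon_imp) 0.0002709. Check: 1 fluid_ounce_US = 2.957353e-05 m^3, so 0.04165 fluid_ounce_US = 0.04165 * 2.957353e-05 = 1.2317375e-06 m^3. 1 gallon_imp = 0.00454609 m^3, so 1.2317375e-06 m^3 = 1.2317375e-06 / 0.00454609 = 0.00027094437 gallon_imp ≈ 0.0002709 gallon_imp (4 s.f.).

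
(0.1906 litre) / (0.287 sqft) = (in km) 7.148e-06. Check: 1 litre = 0.001 m^3, so 0.1906 litre = 0.1906 * 0.001 = 0.0001906 m^3. 1 sqft = 0.09290304 m^2, so 0.287 sqft = 0.287 * 0.09290304 = 0.026663172 m^2. Combine: 0.0001906 m^3 / 0.026663172 m^2 = 0.0071484367 m. 1 km = 1000 m, so 0.0071484367 m = 0.0071484367 / 1000 = 7.1484367e-06 km ≈ 7.148e-06 km (4 s.f.).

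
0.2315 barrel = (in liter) 1 barrel = 0.15898729 m^3, so 0.2315 barrel = 0.2315 * 0.15898729 = 0.036805559 m^3. 1 liter = 0.001 m^3, so 0.036805559 m^3 = 0.036805559 / 0.001 = 36.805559 liter ≈ 36.81 liter (4 s.f.). Final answer: 36.81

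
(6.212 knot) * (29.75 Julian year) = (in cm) 1 knot = 0.51444444 m/s, so 6.212 knot = 6.212 * 0.51444444 = 3.1957289 m/s. 1 Julian year = 31557600 s, so 29.75 Julian year = 29.75 * 31557600 = 9.388386e+08 s. Combine: 3.1957289 m/s * 9.388386e+08 s = 3.0002736e+09 m. 1 cm = 0.01 m, so 3.0002736e+09 m = 3.0002736e+09 / 0.01 = 3.0002736e+11 cm ≈ 3e+11 cm (4 s.f.). Final answer: 3e+11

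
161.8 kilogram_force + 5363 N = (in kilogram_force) 1 kilogram_force = 9.80665 N, so 161.8 kilogram_force = 161.8 * 9.80665 = 1586.716 N. 5363 N is already in N. Sum: 1586.716 + 5363 = 6949.716 N. 1 kilogram_force = 9.80665 N, so 6949.716 N = 6949.716 / 9.80665 = 708.67381 kilogram_force ≈ 708.7 kilogram_force (4 s.f.). Final answer: 708.7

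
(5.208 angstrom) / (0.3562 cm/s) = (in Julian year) 1 angstrom = 1e-10 m, so 5.208 angstrom = 5.208 * 1e-10 = 5.208e-10 m. 1 cm/s = 0.01 m/s, so 0.3562 cm/s = 0.3562 * 0.01 = 0.003562 m/s. Combine: 5.208e-10 m / 0.003562 m/s = 1.4620999e-07 s. 1 Julian year = 31557600 s, so 1.4620999e-07 s = 1.4620999e-07 / 31557600 = 4.6331151e-15 Julian year ≈ 4.633e-15 Julian year (4 s.f.). Final answer: 4.633e-15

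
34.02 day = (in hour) 816.5. Check: 1 day = 86400 s, so 34.02 day = 34.02 * 86400 = 2939328 s. 1 hour = 3600 s, so 2939328 s = 2939328 / 3600 = 816.48 hour ≈ 816.5 hour (4 s.f.).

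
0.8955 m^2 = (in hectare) 1 hectare = 10000 m^2, so 0.8955 m^2 = 0.8955 / 10000 = 8.955e-05 hectare. Final answer: 8.955e-05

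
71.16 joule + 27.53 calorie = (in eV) 1.163e+21. Check: 71.16 joule = 71.16 J. 1 calorie = 4.184 J, so 27.53 calorie = 27.53 * 4.184 = 115.18552 J. Sum: 71.16 + 115.18552 = 186.34552 J. 1 eV = 1.6021766e-19 J, so 186.34552 J = 186.34552 / 1.6021766e-19 = 1.1630773e+21 eV ≈ 1.163e+21 eV (4 s.f.).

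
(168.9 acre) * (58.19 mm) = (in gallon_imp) 8.749e+06. Check: 1 acre = 4046.8564 m^2, so 168.9 acre = 168.9 * 4046.8564 = 683514.05 m^2. 1 mm = 0.001 m, so 58.19 mm = 58.19 * 0.001 = 0.05819 m. Combine: 683514.05 m^2 * 0.05819 m = 39773.683 m^3. 1 gallon_imp = 0.00454609 m^3, so 39773.683 m^3 = 39773.683 / 0.00454609 = 8748987.1 gallon_imp ≈ 8.749e+06 gallon_imp (4 s.f.).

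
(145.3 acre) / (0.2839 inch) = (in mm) 1 acre = 4046.8564 m^2, so 145.3 acre = 145.3 * 4046.8564 = 588008.24 m^2. 1 inch = 0.0254 m, so 0.2839 inch = 0.2839 * 0.0254 = 0.00721106 m. Combine: 588008.24 m^2 / 0.00721106 m = 81542552 m. 1 mm = 0.001 m, so 81542552 m = 81542552 / 0.001 = 8.1542552e+10 mm ≈ 8.154e+10 mm (4 s.f.). Final answer: 8.154e+10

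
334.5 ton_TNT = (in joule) 1 ton_TNT = 4.184e+09 J, so 334.5 ton_TNT = 334.5 * 4.184e+09 = 1.399548e+12 J. 1.399548e+12 J = 1.399548e+12 joule ≈ 1.4e+12 joule (4 s.f.). Final answer: 1.4e+12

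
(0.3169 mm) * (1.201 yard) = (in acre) 1 mm = 0.001 m, so 0.3169 mm = 0.3169 * 0.001 = 0.0003169 m. 1 yard = 0.9144 m, so 1.201 yard = 1.201 * 0.9144 = 1.0981944 m. Combine: 0.0003169 m * 1.0981944 m = 0.00034801781 m^2. 1 acre = 4046.8564 m^2, so 0.00034801781 m^2 = 0.00034801781 / 4046.8564 = 8.5997073e-08 acre ≈ 8.6e-08 acre (4 s.f.). Final answer: 8.6e-08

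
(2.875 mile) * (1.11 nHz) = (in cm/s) 1 mile = 1609.344 m, so 2.875 mile = 2.875 * 1609.344 = 4626.864 m. 1 nHz = 1e-09 Hz, so 1.11 nHz = 1.11 * 1e-09 = 1.11e-09 Hz. Combine: 4626.864 m * 1.11e-09 Hz = 5.135819e-06 m/s. 1 cm/s = 0.01 m/s, so 5.135819e-06 m/s = 5.135819e-06 / 0.01 = 0.0005135819 cm/s ≈ 0.0005136 cm/s (4 s.f.). Final answer: 0.0005136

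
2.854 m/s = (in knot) 1 knot = 0.51444444 m/s, so 2.854 m/s = 2.854 / 0.51444444 = 5.5477322 knot ≈ 5.548 knot (4 s.f.). Final answer: 5.548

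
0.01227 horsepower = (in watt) 9.15. Check: 1 horsepower = 745.69987 W, so 0.01227 horsepower = 0.01227 * 745.69987 = 9.1497374 W. 9.1497374 W = 9.1497374 watt ≈ 9.15 watt (4 s.f.).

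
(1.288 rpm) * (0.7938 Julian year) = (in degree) 1.936e+08. Check: 1 rpm = 0.10471976 rad/s, so 1.288 rpm = 1.288 * 0.10471976 = 0.13487904 rad/s. 1 Julian year = 31557600 s, so 0.7938 Julian year = 0.7938 * 31557600 = 25050423 s. Combine: 0.13487904 rad/s * 25050423 s = 3378777.1 rad. 1 degree = 0.017453293 rad, so 3378777.1 rad = 3378777.1 / 0.017453293 = 1.9358967e+08 degree ≈ 1.936e+08 degree (4 s.f.).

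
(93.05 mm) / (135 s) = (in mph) 1 mm = 0.001 m, so 93.05 mm = 93.05 * 0.001 = 0.09305 m. 135 s is already in s. Combine: 0.09305 m / 135 s = 0.00068925926 m/s. 1 mph = 0.44704 m/s, so 0.00068925926 m/s = 0.00068925926 / 0.44704 = 0.0015418291 mph ≈ 0.001542 mph (4 s.f.). Final answer: 0.001542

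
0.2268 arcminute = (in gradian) 1 arcminute = 0.00029088821 rad, so 0.2268 arcminute = 0.2268 * 0.00029088821 = 6.5973446e-05 rad. 1 gradian = 0.015707963 rad, so 6.5973446e-05 rad = 6.5973446e-05 / 0.015707963 = 0.0042 gradian. Final answer: 0.0042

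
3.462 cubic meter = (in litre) 3.462 cubic meter = 3.462 m^3. 1 litre = 0.001 m^3, so 3.462 m^3 = 3.462 / 0.001 = 3462 litre. Final answer: 3462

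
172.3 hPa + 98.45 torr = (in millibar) 303.6. Check: 1 hPa = 100 Pa, so 172.3 hPa = 172.3 * 100 = 17230 Pa. 1 torr = 133.32237 Pa, so 98.45 torr = 98.45 * 133.32237 = 13125.587 Pa. Sum: 17230 + 13125.587 = 30355.587 Pa. 1 millibar = 100 Pa, so 30355.587 Pa = 30355.587 / 100 = 303.55587 millibar ≈ 303.6 millibar (4 s.f.).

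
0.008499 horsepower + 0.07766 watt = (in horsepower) 0.008603. Check: 1 horsepower = 745.69987 W, so 0.008499 horsepower = 0.008499 * 745.69987 = 6.3377032 W. 0.07766 watt = 0.07766 W. Sum: 6.3377032 + 0.07766 = 6.4153632 W. 1 horsepower = 745.69987 W, so 6.4153632 W = 6.4153632 / 745.69987 = 0.0086031438 horsepower ≈ 0.008603 horsepower (4 s.f.).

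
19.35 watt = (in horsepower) 0.02595. Check: 19.35 watt = 19.35 W. 1 horsepower = 745.69987 W, so 19.35 W = 19.35 / 745.69987 = 0.025948777 horsepower ≈ 0.02595 horsepower (4 s.f.).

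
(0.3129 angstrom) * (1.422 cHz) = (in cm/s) 4.449e-11. Check: 1 angstrom = 1e-10 m, so 0.3129 angstrom = 0.3129 * 1e-10 = 3.129e-11 m. 1 cHz = 0.01 Hz, so 1.422 cHz = 1.422 * 0.01 = 0.01422 Hz. Combine: 3.129e-11 m * 0.01422 Hz = 4.449438e-13 m/s. 1 cm/s = 0.01 m/s, so 4.449438e-13 m/s = 4.449438e-13 / 0.01 = 4.449438e-11 cm/s ≈ 4.449e-11 cm/s (4 s.f.).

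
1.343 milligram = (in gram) 1 milligram = 1e-06 kg, so 1.343 milligram = 1.343 * 1e-06 = 1.343e-06 kg. 1 gram = 0.001 kg, so 1.343e-06 kg = 1.343e-06 / 0.001 = 0.001343 gram. Final answer: 0.001343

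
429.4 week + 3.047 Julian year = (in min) 5.931e+06. Check: 1 week = 604800 s, so 429.4 week = 429.4 * 604800 = 2.5970112e+08 s. 1 Julian year = 31557600 s, so 3.047 Julian year = 3.047 * 31557600 = 96156007 s. Sum: 2.5970112e+08 + 96156007 = 3.5585713e+08 s. 1 min = 60 s, so 3.5585713e+08 s = 3.5585713e+08 / 60 = 5930952.1 min ≈ 5.931e+06 min (4 s.f.).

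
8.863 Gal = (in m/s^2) 1 Gal = 0.01 m/s^2, so 8.863 Gal = 8.863 * 0.01 = 0.08863 m/s^2. Result: 0.08863 m/s^2. Final answer: 0.08863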